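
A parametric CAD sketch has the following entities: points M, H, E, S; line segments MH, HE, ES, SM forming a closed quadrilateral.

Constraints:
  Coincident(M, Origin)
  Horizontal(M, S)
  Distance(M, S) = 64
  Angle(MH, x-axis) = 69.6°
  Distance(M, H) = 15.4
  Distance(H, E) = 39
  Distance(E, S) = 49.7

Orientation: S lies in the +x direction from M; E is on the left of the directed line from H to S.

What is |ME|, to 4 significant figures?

53.06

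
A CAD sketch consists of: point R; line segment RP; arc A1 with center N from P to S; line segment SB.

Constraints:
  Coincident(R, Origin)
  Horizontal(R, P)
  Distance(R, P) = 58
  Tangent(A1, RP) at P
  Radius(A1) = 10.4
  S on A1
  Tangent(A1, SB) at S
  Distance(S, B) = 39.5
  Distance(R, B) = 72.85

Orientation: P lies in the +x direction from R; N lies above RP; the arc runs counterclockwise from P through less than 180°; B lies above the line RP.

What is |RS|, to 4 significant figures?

69.11

R is at the origin; RP is horizontal with |RP| = 58.0 and P on the +x side, so P = (58.00, 0.000). A1 meets RP tangentially, so NP is at right angles to RP, so N = P + (0, 10.4) = (58.00, 10.40). Since NS ⟂ SB (tangency), |NB| = √(10.4² + 39.5²) = 40.85 regardless of where S sits on A1. So B lies on both circle(R, 72.85) and circle(N, 40.85); the above-RP intersection is B = (52.19, 50.83). S is the foot of the tangent from B: S = (67.58, 14.45).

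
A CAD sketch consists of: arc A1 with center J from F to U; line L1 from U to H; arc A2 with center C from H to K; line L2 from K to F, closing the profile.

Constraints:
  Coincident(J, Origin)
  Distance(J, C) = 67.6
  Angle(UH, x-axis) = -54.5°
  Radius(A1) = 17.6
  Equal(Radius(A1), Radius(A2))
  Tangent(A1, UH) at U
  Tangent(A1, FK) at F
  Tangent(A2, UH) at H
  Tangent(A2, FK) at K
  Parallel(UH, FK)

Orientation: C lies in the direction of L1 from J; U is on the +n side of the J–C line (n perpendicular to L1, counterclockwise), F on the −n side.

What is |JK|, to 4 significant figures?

69.85

Tangency of A1 to both parallel lines with radius 17.6 puts U and F at J ± 17.6·n: U = (14.33, 10.22), F = (-14.33, -10.22). Equal radii place H and K the same way about C: H = C + 17.6·n = (53.58, -44.81), K = C − 17.6·n = (24.93, -65.25). Then |JK| = |K − J| = 69.85.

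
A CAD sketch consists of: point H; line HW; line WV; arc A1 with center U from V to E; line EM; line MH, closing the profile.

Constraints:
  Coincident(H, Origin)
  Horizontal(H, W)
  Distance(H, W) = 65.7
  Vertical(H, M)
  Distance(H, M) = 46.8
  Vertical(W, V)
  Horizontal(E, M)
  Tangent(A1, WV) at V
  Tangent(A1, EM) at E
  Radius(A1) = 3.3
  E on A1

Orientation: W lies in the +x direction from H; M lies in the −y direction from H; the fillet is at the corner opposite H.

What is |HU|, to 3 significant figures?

76.1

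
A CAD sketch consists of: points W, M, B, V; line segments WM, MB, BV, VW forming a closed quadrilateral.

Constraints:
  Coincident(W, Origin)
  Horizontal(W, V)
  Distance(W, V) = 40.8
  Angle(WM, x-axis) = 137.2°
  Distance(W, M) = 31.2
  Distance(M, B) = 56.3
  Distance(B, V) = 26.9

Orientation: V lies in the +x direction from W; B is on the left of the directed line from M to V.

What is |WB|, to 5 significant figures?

42.067

Checks: |MB| = 56.30 ✓; |BV| = 26.90 ✓.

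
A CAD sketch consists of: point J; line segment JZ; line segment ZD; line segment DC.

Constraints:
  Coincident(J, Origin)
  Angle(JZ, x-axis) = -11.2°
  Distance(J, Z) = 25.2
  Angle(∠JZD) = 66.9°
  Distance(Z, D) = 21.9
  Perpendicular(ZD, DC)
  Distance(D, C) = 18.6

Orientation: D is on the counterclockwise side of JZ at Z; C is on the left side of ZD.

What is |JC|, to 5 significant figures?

12.856

J is at the origin; JZ runs at -11.2° with length 25.2, so Z = 25.2·(cos -11.2°, sin -11.2°) = (24.720, -4.8947). ∠JZD = 66.9°, so ZD runs at -11.2° + (180° − 66.9°) = 101.90° from the x-axis; with |ZD| = 21.9, D = Z + 21.9·(cos 101.90°, sin 101.90°) = (20.204, 16.535). The perpendicularity gives DC at right angles to ZD; with |DC| = 18.6 on the left of ZD, C = D + 18.6·(-0.97851, -0.20620) = (2.0039, 12.699). Then |JC| = |C − J| = 12.856.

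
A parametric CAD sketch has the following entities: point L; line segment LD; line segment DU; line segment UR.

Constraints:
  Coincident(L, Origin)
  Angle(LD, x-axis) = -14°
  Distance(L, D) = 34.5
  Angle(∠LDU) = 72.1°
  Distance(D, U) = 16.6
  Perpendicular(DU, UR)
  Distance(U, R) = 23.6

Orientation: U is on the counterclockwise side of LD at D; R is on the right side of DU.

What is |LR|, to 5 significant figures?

56.748

L is at the origin; LD runs at -14.0° with length 34.5, so D = 34.5·(cos -14.0°, sin -14.0°) = (33.475, -8.3463). ∠LDU = 72.1°, so DU runs at -14.0° + (180° − 72.1°) = 93.900° from the x-axis; with |DU| = 16.6, U = D + 16.6·(cos 93.900°, sin 93.900°) = (32.346, 8.2153). DU is perpendicular to UR; with |UR| = 23.6 on the right of DU, R = U + 23.6·(0.99768, 0.068015) = (55.891, 9.8204). Then |LR| = |R − L| = 56.748.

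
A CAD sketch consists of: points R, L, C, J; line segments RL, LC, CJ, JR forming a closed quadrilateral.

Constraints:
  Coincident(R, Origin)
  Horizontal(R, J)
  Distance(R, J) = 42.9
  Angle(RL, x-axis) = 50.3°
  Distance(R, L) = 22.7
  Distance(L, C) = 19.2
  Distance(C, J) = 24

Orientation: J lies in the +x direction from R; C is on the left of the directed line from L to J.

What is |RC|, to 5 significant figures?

39.771

Checks: R = (0.00, 0.00) ✓; |LC| = 19.20 ✓; |CJ| = 24.00 ✓.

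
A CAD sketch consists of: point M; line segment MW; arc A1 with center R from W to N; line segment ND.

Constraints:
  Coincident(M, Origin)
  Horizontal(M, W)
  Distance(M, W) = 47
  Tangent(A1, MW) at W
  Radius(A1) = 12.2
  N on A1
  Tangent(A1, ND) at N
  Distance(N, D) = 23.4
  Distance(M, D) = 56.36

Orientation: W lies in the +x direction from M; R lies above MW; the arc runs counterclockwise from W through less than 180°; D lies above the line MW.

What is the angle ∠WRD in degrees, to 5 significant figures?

168.18°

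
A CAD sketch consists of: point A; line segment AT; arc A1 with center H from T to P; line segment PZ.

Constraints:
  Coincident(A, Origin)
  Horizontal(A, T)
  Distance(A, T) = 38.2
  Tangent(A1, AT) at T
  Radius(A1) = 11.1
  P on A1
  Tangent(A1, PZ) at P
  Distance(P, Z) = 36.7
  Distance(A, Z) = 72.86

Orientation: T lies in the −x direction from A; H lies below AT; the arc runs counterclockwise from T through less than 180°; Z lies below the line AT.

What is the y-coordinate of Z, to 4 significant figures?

-43.79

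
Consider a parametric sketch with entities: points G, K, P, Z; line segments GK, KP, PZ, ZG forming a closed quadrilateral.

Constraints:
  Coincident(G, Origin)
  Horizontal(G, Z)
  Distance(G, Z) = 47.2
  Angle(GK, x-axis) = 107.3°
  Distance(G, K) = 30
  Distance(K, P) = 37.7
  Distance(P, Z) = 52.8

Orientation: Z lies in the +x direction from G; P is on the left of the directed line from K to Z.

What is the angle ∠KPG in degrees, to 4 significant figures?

33.56°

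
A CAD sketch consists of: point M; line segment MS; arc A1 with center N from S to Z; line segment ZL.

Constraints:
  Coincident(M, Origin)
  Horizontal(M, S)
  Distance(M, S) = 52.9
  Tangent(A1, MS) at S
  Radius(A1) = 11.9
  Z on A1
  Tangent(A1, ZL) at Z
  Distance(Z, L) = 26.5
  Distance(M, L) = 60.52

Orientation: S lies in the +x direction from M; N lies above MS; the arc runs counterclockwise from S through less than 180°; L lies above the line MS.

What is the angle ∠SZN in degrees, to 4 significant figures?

25.47°

Checks: |NZ| = 11.90 ✓; ∠(NZ, ZL) = 90.00° ✓; |ZL| = 26.50 ✓; |ML| = 60.52 ✓.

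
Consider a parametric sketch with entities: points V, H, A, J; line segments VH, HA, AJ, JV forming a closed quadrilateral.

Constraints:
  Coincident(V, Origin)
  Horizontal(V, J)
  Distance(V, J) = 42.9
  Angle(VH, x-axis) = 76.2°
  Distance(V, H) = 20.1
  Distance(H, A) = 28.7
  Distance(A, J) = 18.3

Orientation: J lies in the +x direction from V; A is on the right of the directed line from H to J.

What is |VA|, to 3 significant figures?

24.7

V is at the origin; V and J share the same y with |VJ| = 42.9 and J in +x, so J = (42.9, 0). VH runs at 76.2° with |VH| = 20.1, so H = (4.79, 19.5). A is determined by |HA| = 28.7 and |AJ| = 18.3 together: it lies at the intersection of circle(H, 28.7) and circle(J, 18.3). With |HJ| = 42.8, the foot of the radical line on HJ is 27.1 from H and the perpendicular offset is √(28.7² − 27.1²) = 9.40. Taking the right-of-HJ solution: A = (24.6, -1.21).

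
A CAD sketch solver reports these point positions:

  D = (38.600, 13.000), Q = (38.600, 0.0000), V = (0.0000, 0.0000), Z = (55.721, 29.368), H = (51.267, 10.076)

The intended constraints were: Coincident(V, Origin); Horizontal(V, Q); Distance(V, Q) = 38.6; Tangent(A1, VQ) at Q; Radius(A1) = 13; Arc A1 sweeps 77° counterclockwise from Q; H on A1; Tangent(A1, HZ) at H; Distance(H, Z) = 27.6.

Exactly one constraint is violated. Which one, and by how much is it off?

Distance(H, Z) = 27.6 — off by 7.80.

V = (0.00, 0.00) ✓; V.y = 0.00, Q.y = 0.00 ✓; |VQ| = 38.60 ✓; ∠(DQ, QV) = 90.00° ✓; |DQ| = 13.00 ✓; bearing(D→H) − bearing(D→Q) = 77.00° ✓; |DH| = 13.00 ✓; ∠(DH, HZ) = 90.00° ✓; |HZ| = 19.80 ✗.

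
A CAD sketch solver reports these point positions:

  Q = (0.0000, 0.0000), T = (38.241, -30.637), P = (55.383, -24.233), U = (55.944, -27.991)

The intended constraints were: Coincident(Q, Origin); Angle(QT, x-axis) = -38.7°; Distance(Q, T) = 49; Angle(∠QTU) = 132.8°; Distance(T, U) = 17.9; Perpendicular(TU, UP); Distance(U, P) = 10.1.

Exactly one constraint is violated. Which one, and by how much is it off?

Distance(U, P) = 10.1 — off by 6.30.

Q = (0.00, 0.00) ✓; QT at -38.70° ✓; |QT| = 49.00 ✓; ∠QTU = 132.8° ✓; |TU| = 17.90 ✓; ∠(TU, UP) = 89.99° ✓; |UP| = 3.800 ✗.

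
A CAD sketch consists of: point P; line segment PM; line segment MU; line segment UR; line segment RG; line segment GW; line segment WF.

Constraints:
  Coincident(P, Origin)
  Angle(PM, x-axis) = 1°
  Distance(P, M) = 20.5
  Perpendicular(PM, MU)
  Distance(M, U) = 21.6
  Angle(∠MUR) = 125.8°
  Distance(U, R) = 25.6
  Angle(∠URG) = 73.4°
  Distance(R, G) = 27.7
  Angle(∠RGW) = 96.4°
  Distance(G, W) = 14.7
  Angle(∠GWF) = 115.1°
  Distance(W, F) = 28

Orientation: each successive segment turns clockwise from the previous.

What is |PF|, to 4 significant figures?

33.59

P is at the origin; PM runs at 1.0° with length 20.5, so M = (20.50, 0.3578). The perpendicularity gives MU at right angles to PM, so MU runs at -89.00°; with |MU| = 21.6, U = (20.87, -21.24). ∠MUR = 125.8° gives UR at -143.2° from the x-axis; with |UR| = 25.6, R = (0.3751, -36.57). ∠URG = 73.4° gives RG at 110.2° from the x-axis; with |RG| = 27.7, G = (-9.190, -10.58). ∠RGW = 96.4° gives GW at 26.60° from the x-axis; with |GW| = 14.7, W = (3.954, -3.996). ∠GWF = 115.1° gives WF at -38.30° from the x-axis; with |WF| = 28.0, F = (25.93, -21.35). Then |PF| = |F − P| = 33.59.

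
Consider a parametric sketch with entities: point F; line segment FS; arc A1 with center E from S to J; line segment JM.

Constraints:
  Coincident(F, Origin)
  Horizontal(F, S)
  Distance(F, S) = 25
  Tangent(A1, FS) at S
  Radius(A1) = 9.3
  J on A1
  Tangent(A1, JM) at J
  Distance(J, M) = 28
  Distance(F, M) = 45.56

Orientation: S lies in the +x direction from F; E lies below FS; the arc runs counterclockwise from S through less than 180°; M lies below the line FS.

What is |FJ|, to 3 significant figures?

20.0

Checks: |EJ| = 9.300 ✓; ∠(EJ, JM) = 90.00° ✓; |JM| = 28.00 ✓; |FM| = 45.56 ✓.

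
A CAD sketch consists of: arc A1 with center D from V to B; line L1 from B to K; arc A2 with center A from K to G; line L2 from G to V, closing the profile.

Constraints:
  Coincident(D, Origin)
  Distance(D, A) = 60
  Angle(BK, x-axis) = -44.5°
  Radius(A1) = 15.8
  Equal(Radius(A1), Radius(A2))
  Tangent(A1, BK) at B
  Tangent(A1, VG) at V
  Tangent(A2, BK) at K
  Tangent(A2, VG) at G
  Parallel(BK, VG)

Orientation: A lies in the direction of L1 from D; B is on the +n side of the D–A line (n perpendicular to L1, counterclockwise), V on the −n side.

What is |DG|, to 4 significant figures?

62.05

Tangency of A1 to both parallel lines with radius 15.8 puts B and V at D ± 15.8·n: B = (11.07, 11.27), V = (-11.07, -11.27). Equal radii place K and G the same way about A: K = A + 15.8·n = (53.87, -30.79), G = A − 15.8·n = (31.72, -53.32). Then |DG| = |G − D| = 62.05.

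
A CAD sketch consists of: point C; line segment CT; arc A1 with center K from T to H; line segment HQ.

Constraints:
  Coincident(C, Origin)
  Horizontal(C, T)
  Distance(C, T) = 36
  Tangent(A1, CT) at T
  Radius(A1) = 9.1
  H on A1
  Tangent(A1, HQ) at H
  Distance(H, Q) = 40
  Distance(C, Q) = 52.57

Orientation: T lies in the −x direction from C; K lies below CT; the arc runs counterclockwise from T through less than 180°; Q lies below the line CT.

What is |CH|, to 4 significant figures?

45.86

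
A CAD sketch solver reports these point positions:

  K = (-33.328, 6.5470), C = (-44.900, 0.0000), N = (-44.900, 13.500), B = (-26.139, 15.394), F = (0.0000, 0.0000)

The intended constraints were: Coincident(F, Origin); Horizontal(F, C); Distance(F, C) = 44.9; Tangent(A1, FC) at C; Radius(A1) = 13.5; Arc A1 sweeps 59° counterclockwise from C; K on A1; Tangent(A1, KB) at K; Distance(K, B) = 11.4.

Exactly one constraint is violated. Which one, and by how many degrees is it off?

Tangent(A1, KB) at K — off by 8.10°.

F = (0.00, 0.00) ✓; F.y = 0.00, C.y = 0.00 ✓; |FC| = 44.90 ✓; ∠(NC, CF) = 90.00° ✓; |NC| = 13.50 ✓; bearing(N→K) − bearing(N→C) = 59.00° ✓; |NK| = 13.50 ✓; ∠(NK, KB) = 98.10° ✗; |KB| = 11.40 ✓.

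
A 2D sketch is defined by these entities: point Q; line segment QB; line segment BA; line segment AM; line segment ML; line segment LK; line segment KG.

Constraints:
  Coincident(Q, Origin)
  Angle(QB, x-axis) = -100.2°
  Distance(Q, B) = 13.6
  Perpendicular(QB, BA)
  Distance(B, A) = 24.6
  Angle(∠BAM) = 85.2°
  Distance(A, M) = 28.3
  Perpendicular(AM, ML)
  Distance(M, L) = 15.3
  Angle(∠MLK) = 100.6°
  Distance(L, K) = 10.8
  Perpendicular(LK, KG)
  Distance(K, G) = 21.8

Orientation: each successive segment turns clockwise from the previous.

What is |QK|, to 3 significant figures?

6.43

Q is at the origin; QB runs at -100.2° with length 13.6, so B = (-2.41, -13.4). QB ⟂ BA, so BA runs at 170°; with |BA| = 24.6, A = (-26.6, -9.03). ∠BAM = 85.2° gives AM at 75.0° from the x-axis; with |AM| = 28.3, M = (-19.3, 18.3). AM ⟂ ML, so ML runs at -15.0°; with |ML| = 15.3, L = (-4.52, 14.3). ∠MLK = 100.6° gives LK at -94.4° from the x-axis; with |LK| = 10.8, K = (-5.34, 3.58). Then |QK| = |K − Q| = 6.43.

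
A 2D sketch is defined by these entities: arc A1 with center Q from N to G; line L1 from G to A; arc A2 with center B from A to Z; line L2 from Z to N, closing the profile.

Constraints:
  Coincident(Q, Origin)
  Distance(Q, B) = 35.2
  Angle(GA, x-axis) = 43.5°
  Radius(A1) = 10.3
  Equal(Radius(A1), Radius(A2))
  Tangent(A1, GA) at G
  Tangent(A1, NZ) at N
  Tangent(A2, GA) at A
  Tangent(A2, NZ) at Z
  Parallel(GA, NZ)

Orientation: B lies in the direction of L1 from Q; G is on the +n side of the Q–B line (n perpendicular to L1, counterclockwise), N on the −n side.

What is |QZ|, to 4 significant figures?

36.68

The slot axis is L1's direction at 43.5°, so u = (cos 43.5°, sin 43.5°) = (0.7254, 0.6884) and n = (−sin 43.5°, cos 43.5°) = (-0.6884, 0.7254). Q is at the origin and B lies 35.2 along u from Q, so B = 35.2·u = (25.53, 24.23). Tangency of A1 to both parallel lines with radius 10.3 puts G and N at Q ± 10.3·n: G = (-7.090, 7.471), N = (7.090, -7.471). Equal radii place A and Z the same way about B: A = B + 10.3·n = (18.44, 31.70), Z = B − 10.3·n = (32.62, 16.76). Then |QZ| = |Z − Q| = 36.68.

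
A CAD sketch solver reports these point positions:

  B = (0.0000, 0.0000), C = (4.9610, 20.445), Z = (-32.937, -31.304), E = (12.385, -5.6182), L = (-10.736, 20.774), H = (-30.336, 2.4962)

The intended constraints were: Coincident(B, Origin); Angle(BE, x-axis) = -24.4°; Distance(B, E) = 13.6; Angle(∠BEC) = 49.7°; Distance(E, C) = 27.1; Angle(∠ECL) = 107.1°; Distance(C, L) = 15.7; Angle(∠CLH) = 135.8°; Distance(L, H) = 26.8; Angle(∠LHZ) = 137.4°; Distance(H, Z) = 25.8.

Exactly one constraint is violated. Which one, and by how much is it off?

Distance(H, Z) = 25.8 — off by 8.10.

B = (0.00, 0.00) ✓; BE at -24.40° ✓; |BE| = 13.60 ✓; ∠BEC = 49.70° ✓; |EC| = 27.10 ✓; ∠ECL = 107.1° ✓; |CL| = 15.70 ✓; ∠CLH = 135.8° ✓; |LH| = 26.80 ✓; ∠LHZ = 137.4° ✓; |HZ| = 33.90 ✗.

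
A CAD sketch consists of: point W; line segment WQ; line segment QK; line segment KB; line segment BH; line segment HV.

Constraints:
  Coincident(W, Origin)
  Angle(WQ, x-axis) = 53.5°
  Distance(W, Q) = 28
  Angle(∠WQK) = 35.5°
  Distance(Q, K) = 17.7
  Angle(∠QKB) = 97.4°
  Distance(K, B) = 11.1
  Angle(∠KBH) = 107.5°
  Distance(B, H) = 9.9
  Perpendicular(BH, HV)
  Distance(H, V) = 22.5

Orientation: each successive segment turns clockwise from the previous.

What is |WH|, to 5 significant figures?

12.692

∠QKB = 97.4° gives KB at -173.60° from the x-axis; with |KB| = 11.1, B = (5.3153, 3.5734). ∠KBH = 107.5° gives BH at 113.90° from the x-axis; with |BH| = 9.9, H = (1.3044, 12.624). Then |WH| = |H − W| = 12.692.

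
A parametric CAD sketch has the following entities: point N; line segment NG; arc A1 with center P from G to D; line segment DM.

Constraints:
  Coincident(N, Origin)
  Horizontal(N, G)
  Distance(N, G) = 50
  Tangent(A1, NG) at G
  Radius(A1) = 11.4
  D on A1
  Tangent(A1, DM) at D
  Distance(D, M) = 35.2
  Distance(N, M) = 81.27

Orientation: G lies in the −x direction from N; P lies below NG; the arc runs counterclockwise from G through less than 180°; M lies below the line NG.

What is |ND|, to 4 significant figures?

61.77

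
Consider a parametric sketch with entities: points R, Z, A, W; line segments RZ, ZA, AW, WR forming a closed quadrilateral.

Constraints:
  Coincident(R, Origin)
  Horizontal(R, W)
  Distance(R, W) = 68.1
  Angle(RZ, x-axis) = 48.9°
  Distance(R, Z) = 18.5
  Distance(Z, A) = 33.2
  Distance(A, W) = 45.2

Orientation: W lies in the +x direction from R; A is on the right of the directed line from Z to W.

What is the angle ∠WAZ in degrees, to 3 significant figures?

93.4°

Checks: RZ at 48.90° ✓; |ZA| = 33.20 ✓; |AW| = 45.20 ✓.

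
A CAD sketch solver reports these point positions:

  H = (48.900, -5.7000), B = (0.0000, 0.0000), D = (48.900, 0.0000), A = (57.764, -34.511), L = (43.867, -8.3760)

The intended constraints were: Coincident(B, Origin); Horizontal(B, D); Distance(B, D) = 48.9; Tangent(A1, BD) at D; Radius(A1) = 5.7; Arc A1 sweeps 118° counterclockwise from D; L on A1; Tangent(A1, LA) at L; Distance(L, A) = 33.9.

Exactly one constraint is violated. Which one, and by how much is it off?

Distance(L, A) = 33.9 — off by 4.30.

B = (0.00, 0.00) ✓; B.y = 0.00, D.y = 0.00 ✓; |BD| = 48.90 ✓; ∠(HD, DB) = 90.00° ✓; |HD| = 5.700 ✓; bearing(H→L) − bearing(H→D) = 118.0° ✓; |HL| = 5.700 ✓; ∠(HL, LA) = 90.00° ✓; |LA| = 29.60 ✗.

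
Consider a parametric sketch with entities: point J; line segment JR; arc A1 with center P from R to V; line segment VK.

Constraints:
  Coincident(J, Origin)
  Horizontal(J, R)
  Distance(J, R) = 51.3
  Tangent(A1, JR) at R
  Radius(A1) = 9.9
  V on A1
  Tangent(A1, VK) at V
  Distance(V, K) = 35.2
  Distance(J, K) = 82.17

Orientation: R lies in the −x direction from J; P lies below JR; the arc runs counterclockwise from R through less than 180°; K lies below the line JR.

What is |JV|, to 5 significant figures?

61.098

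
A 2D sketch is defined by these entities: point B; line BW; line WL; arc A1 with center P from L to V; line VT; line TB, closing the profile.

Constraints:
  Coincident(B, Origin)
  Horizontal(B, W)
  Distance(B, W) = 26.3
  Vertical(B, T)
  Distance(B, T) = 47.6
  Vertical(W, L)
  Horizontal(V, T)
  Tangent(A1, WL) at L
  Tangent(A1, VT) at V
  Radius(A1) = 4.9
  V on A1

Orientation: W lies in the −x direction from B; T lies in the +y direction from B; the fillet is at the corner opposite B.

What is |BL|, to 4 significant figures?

50.15

The virtual corner opposite B is at (-26.30, 47.60). Since A1 is tangent to WL there, PL ⟂ WL and tangency of A1 to VT means the radius PV is perpendicular to VT, with radius 4.9, so the center P sits 4.9 in from both sides at P = (-21.40, 42.70). That places the tangent points at L = (-26.30, 42.70) on WL and V = (-21.40, 47.60) on VT. Then |BL| = |L − B| = 50.15.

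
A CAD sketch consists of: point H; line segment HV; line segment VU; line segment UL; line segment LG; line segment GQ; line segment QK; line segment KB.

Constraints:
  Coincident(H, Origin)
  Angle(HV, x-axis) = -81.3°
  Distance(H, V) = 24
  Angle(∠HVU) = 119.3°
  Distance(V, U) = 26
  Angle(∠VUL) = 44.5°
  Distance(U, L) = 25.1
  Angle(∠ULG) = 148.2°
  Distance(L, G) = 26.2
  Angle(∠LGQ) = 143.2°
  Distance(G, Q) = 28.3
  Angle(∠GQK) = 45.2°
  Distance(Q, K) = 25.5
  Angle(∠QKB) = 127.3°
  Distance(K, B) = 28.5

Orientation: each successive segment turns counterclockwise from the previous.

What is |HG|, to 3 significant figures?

6.21

∠VUL = 44.5° gives UL at 115° from the x-axis; with |UL| = 25.1, L = (17.4, -10.1). ∠ULG = 148.2° gives LG at 147° from the x-axis; with |LG| = 26.2, G = (-4.50, 4.28). Then |HG| = |G − H| = 6.21.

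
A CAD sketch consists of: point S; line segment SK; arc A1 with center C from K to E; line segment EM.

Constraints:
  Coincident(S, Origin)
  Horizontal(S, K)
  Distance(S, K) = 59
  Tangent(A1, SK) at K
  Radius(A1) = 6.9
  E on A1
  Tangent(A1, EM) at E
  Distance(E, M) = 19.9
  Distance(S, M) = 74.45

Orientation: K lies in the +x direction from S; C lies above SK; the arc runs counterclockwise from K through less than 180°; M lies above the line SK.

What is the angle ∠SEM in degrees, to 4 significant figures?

107.7°

S is at the origin; S and K share the same y with |SK| = 59.0 and K on the +x side, so K = (59.00, 0.000). Tangency of A1 to SK means the radius CK is perpendicular to SK, so C = K + (0, 6.9) = (59.00, 6.900). Since CE ⟂ EM (tangency), |CM| = √(6.9² + 19.9²) = 21.06 regardless of where E sits on A1. So M lies on both circle(S, 74.45) and circle(C, 21.06); the above-SK intersection is M = (70.23, 24.72). E is the foot of the tangent from M: E = (65.72, 5.338).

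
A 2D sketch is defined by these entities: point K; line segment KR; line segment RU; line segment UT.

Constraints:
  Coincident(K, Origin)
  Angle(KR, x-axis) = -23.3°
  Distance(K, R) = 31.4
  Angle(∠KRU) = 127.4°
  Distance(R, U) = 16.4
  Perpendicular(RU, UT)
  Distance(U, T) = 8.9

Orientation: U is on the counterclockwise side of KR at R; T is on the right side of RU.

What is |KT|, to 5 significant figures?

49.027

K is at the origin; KR runs at -23.3° with length 31.4, so R = 31.4·(cos -23.3°, sin -23.3°) = (28.839, -12.420). ∠KRU = 127.4°, so RU runs at -23.3° + (180° − 127.4°) = 29.300° from the x-axis; with |RU| = 16.4, U = R + 16.4·(cos 29.300°, sin 29.300°) = (43.141, -4.3943). RU is perpendicular to UT; with |UT| = 8.9 on the right of RU, T = U + 8.9·(0.48938, -0.87207) = (47.497, -12.156). Then |KT| = |T − K| = 49.027.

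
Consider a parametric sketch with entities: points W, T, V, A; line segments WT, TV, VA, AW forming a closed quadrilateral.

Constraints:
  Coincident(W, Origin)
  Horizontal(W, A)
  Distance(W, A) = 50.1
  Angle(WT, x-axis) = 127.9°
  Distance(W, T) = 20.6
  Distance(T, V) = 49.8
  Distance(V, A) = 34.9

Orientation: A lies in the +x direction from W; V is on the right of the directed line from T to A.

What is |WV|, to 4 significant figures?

29.36

Checks: |TV| = 49.80 ✓; |VA| = 34.90 ✓.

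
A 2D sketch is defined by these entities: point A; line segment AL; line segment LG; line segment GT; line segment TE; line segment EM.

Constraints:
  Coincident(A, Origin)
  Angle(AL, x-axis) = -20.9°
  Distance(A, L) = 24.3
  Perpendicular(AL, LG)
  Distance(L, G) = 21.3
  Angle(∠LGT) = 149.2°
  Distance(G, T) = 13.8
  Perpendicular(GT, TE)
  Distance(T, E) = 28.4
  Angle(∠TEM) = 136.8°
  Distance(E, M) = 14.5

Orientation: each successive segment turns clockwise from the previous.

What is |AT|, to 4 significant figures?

37.37

A is at the origin; AL runs at -20.9° with length 24.3, so L = (22.70, -8.669). AL is perpendicular to LG, so LG runs at -110.9°; with |LG| = 21.3, G = (15.10, -28.57). ∠LGT = 149.2° gives GT at -141.7° from the x-axis; with |GT| = 13.8, T = (4.273, -37.12). Then |AT| = |T − A| = 37.37.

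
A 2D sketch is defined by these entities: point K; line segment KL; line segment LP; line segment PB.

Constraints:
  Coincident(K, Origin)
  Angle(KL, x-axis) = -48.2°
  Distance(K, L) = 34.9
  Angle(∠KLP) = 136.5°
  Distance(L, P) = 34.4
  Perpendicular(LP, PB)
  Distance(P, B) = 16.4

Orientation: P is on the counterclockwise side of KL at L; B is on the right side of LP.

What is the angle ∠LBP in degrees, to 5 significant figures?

64.511°

K is at the origin; KL runs at -48.2° with length 34.9, so L = 34.9·(cos -48.2°, sin -48.2°) = (23.262, -26.017). ∠KLP = 136.5°, so LP runs at -48.2° + (180° − 136.5°) = -4.7000° from the x-axis; with |LP| = 34.4, P = L + 34.4·(cos -4.7000°, sin -4.7000°) = (57.546, -28.836). The perpendicularity gives PB at right angles to LP; with |PB| = 16.4 on the right of LP, B = P + 16.4·(-0.081939, -0.99664) = (56.203, -45.181). Then cos ∠LBP = BL·BP / (|BL||BP|), giving 64.511°.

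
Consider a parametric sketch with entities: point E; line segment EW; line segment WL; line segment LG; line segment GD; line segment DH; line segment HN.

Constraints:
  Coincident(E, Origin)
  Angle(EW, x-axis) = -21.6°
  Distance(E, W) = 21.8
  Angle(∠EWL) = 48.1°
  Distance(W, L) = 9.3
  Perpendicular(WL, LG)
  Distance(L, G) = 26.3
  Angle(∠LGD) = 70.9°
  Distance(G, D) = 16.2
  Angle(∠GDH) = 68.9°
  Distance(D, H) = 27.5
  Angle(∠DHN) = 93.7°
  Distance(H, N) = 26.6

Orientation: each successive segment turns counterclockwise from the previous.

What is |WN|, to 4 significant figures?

36.71

E is at the origin; EW runs at -21.6° with length 21.8, so W = (20.27, -8.025). ∠EWL = 48.1° gives WL at 110.3° from the x-axis; with |WL| = 9.3, L = (17.04, 0.6973). WL ⟂ LG, so LG runs at -159.7°; with |LG| = 26.3, G = (-7.624, -8.427). ∠LGD = 70.9° gives GD at -50.60° from the x-axis; with |GD| = 16.2, D = (2.659, -20.95). ∠GDH = 68.9° gives DH at 60.50° from the x-axis; with |DH| = 27.5, H = (16.20, 2.989). ∠DHN = 93.7° gives HN at 146.8° from the x-axis; with |HN| = 26.6, N = (-6.058, 17.55). Then |WN| = |N − W| = 36.71.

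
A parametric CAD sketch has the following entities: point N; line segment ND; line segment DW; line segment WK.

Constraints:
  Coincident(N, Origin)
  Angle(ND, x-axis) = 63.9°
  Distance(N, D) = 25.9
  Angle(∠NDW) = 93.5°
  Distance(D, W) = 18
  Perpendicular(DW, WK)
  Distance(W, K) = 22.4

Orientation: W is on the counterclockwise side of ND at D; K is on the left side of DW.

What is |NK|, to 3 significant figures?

19.9

N is at the origin; ND runs at 63.9° with length 25.9, so D = 25.9·(cos 63.9°, sin 63.9°) = (11.4, 23.3). ∠NDW = 93.5°, so DW runs at 63.9° + (180° − 93.5°) = 150° from the x-axis; with |DW| = 18.0, W = D + 18.0·(cos 150°, sin 150°) = (-4.26, 32.1). DW ⟂ WK; with |WK| = 22.4 on the left of DW, K = W + 22.4·(-0.494, -0.869) = (-15.3, 12.7). Then |NK| = |K − N| = 19.9.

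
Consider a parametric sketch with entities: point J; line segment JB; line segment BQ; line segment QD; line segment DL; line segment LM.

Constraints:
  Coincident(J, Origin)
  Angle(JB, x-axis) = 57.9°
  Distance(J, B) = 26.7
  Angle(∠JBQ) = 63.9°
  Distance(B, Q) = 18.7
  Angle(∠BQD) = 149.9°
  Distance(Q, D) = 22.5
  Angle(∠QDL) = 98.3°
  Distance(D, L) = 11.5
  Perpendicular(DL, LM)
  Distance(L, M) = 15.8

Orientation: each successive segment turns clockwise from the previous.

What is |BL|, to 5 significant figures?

40.388

∠BQD = 149.9° gives QD at -88.300° from the x-axis; with |QD| = 22.5, D = (24.710, -15.765). ∠QDL = 98.3° gives DL at -170.00° from the x-axis; with |DL| = 11.5, L = (13.385, -17.762). Then |BL| = |L − B| = 40.388.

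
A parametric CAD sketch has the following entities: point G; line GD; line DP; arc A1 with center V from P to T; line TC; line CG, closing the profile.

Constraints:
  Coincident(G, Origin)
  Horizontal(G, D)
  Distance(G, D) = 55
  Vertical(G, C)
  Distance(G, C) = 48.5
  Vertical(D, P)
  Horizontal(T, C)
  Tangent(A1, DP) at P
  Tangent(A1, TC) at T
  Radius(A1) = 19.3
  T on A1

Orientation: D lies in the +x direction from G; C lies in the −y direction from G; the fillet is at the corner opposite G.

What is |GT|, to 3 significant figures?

60.2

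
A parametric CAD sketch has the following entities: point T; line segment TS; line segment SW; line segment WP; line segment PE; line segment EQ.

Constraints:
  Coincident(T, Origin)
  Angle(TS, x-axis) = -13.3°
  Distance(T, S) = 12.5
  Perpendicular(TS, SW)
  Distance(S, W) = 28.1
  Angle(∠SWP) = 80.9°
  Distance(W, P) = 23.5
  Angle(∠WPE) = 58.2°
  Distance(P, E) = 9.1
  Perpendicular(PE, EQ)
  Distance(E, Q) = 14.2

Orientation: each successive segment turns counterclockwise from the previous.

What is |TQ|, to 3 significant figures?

27.5

T is at the origin; TS runs at -13.3° with length 12.5, so S = (12.2, -2.88). TS ⟂ SW, so SW runs at 76.7°; with |SW| = 28.1, W = (18.6, 24.5). ∠SWP = 80.9° gives WP at 176° from the x-axis; with |WP| = 23.5, P = (-4.81, 26.2). ∠WPE = 58.2° gives PE at -62.4° from the x-axis; with |PE| = 9.1, E = (-0.592, 18.1). The perpendicularity gives EQ at right angles to PE, so EQ runs at 27.6°; with |EQ| = 14.2, Q = (12.0, 24.7). Then |TQ| = |Q − T| = 27.5.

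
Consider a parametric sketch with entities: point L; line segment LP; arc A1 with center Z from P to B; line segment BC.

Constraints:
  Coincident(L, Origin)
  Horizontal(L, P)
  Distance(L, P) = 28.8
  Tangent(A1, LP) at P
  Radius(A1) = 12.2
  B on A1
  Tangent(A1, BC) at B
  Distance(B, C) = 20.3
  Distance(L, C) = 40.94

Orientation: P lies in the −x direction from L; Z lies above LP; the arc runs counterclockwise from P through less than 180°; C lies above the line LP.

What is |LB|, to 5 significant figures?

22.630

L is at the origin; LP is horizontal with |LP| = 28.8 and P on the −x side, so P = (-28.800, 0.0000). Since A1 is tangent to LP there, ZP ⟂ LP, so Z = P + (0, 12.2) = (-28.800, 12.200). Since ZB ⟂ BC (tangency), |ZC| = √(12.2² + 20.3²) = 23.684 regardless of where B sits on A1. So C lies on both circle(L, 40.94) and circle(Z, 23.684); the above-LP intersection is C = (-21.616, 34.768). B is the foot of the tangent from C: B = (-16.930, 15.017).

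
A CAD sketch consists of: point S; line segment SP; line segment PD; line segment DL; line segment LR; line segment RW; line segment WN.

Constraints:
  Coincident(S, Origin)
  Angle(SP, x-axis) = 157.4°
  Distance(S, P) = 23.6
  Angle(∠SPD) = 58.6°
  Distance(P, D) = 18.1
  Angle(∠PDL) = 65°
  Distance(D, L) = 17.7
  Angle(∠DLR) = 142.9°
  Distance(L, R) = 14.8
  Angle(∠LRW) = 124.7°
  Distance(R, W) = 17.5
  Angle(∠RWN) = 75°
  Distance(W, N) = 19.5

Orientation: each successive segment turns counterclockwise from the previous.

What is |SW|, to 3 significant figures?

30.7

S is at the origin; SP runs at 157.4° with length 23.6, so P = (-21.8, 9.07). ∠SPD = 58.6° gives PD at -81.2° from the x-axis; with |PD| = 18.1, D = (-19.0, -8.82). ∠PDL = 65.0° gives DL at 33.8° from the x-axis; with |DL| = 17.7, L = (-4.31, 1.03). ∠DLR = 142.9° gives LR at 70.9° from the x-axis; with |LR| = 14.8, R = (0.533, 15.0). ∠LRW = 124.7° gives RW at 126° from the x-axis; with |RW| = 17.5, W = (-9.80, 29.1). Then |SW| = |W − S| = 30.7.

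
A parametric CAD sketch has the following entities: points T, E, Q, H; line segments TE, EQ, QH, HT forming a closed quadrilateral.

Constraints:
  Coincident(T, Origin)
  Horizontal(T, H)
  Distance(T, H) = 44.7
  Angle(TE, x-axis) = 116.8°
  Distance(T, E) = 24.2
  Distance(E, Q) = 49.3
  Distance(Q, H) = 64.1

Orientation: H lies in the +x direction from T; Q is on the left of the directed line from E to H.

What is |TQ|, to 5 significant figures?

62.936

T is at the origin; TH is horizontal with |TH| = 44.7 and H in +x, so H = (44.7, 0). TE runs at 116.8° with |TE| = 24.2, so E = (-10.911, 21.601). Q is determined by |EQ| = 49.3 and |QH| = 64.1 together: it lies at the intersection of circle(E, 49.3) and circle(H, 64.1). With |EH| = 59.659, the foot of the radical line on EH is 15.764 from E and the perpendicular offset is √(49.3² − 15.764²) = 46.712. Taking the left-of-EH solution: Q = (20.696, 59.436).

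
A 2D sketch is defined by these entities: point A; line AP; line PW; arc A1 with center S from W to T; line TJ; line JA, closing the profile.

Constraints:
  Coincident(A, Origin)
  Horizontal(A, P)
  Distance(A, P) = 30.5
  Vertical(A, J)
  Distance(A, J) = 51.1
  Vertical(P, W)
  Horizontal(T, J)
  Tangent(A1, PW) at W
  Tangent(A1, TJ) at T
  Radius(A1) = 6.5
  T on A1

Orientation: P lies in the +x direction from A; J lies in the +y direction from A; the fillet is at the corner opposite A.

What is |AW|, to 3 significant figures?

54.0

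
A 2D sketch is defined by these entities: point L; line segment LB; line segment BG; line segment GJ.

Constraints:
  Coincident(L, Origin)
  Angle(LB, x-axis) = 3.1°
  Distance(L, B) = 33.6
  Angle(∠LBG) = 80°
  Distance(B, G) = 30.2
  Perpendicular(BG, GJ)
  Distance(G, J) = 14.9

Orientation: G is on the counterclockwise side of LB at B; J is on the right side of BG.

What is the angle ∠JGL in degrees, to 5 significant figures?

143.63°

L is at the origin; LB runs at 3.1° with length 33.6, so B = 33.6·(cos 3.1°, sin 3.1°) = (33.551, 1.8170). ∠LBG = 80.0°, so BG runs at 3.1° + (180° − 80.0°) = 103.10° from the x-axis; with |BG| = 30.2, G = B + 30.2·(cos 103.10°, sin 103.10°) = (26.706, 31.231). BG is perpendicular to GJ; with |GJ| = 14.9 on the right of BG, J = G + 14.9·(0.97398, 0.22665) = (41.218, 34.608). Then cos ∠JGL = GJ·GL / (|GJ||GL|), giving 143.63°.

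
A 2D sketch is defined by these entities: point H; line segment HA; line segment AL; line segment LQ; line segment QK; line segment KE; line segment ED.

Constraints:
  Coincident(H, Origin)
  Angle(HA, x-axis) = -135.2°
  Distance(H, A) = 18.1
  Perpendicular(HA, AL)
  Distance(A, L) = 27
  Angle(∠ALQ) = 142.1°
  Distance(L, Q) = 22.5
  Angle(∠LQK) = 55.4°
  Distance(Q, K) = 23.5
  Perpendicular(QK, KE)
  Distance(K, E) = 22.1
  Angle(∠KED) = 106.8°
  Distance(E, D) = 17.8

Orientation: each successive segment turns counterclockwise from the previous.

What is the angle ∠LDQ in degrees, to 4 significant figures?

49.24°

QK is perpendicular to KE, so KE runs at -152.7°; with |KE| = 22.1, E = (-1.917, -24.02). ∠KED = 106.8° gives ED at -79.50° from the x-axis; with |ED| = 17.8, D = (1.327, -41.53). Then cos ∠LDQ = DL·DQ / (|DL||DQ|), giving 49.24°.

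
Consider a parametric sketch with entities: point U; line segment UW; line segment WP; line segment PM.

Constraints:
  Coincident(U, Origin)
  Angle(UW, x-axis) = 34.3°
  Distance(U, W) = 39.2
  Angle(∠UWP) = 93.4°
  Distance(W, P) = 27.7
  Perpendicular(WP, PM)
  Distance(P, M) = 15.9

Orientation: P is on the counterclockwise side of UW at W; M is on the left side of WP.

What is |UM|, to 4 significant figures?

37.96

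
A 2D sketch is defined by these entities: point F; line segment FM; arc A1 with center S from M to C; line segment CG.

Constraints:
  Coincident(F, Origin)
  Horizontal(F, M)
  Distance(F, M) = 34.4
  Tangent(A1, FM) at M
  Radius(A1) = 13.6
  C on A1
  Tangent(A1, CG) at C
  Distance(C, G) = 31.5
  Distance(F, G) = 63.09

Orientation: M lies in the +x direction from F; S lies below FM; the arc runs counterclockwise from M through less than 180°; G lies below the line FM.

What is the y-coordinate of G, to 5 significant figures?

-47.051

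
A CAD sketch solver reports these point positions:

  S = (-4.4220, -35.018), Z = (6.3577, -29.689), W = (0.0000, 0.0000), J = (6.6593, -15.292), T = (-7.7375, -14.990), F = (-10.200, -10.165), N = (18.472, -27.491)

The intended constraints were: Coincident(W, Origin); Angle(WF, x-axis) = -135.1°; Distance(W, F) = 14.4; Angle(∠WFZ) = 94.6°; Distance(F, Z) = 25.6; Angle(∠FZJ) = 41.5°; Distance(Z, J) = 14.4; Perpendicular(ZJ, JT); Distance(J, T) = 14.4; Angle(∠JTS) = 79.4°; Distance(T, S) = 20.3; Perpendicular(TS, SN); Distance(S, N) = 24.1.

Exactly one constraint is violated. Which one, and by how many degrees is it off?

Perpendicular(TS, SN) — off by 8.80°.

W = (0.00, 0.00) ✓; WF at -135.1° ✓; |WF| = 14.40 ✓; ∠WFZ = 94.60° ✓; |FZ| = 25.60 ✓; ∠FZJ = 41.50° ✓; |ZJ| = 14.40 ✓; ∠(ZJ, JT) = 90.00° ✓; |JT| = 14.40 ✓; ∠JTS = 79.40° ✓; |TS| = 20.30 ✓; ∠(TS, SN) = 98.80° ✗; |SN| = 24.10 ✓.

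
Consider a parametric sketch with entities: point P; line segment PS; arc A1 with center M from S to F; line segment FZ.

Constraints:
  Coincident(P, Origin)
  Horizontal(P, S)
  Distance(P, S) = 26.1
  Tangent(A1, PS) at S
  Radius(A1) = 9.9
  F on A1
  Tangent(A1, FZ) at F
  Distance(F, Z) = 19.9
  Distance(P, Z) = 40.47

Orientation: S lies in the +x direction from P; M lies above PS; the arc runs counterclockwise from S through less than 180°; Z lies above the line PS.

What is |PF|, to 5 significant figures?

37.717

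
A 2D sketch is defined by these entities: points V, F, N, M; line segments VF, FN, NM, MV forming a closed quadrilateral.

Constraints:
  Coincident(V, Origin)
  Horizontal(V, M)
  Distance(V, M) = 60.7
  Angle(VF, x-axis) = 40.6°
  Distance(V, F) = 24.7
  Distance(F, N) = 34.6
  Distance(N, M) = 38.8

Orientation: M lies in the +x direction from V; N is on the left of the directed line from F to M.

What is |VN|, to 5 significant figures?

59.247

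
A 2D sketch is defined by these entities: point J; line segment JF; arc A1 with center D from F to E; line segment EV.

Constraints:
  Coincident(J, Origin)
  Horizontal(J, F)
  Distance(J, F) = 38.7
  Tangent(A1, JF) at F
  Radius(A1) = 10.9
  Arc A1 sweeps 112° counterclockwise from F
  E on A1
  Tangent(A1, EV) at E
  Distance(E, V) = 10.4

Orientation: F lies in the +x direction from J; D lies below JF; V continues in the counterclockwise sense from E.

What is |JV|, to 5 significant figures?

40.768

On A1, F sits at bearing 90° from D; a 112° counterclockwise sweep puts E at bearing 202°, so E = D + 10.9·(cos 202°, sin 202°) = (28.594, -14.983). Tangency of A1 to EV means the radius DE is perpendicular to EV, so EV runs along (−sin 202°, cos 202°); with |EV| = 10.4, V = (32.490, -24.626). Then |JV| = |V − J| = 40.768.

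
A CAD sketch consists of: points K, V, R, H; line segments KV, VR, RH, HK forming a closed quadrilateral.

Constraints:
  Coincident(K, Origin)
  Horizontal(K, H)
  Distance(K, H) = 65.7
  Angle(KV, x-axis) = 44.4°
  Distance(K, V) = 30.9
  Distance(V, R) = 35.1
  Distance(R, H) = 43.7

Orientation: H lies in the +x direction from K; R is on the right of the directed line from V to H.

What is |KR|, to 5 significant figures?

27.596

Checks: |VR| = 35.10 ✓; |RH| = 43.70 ✓.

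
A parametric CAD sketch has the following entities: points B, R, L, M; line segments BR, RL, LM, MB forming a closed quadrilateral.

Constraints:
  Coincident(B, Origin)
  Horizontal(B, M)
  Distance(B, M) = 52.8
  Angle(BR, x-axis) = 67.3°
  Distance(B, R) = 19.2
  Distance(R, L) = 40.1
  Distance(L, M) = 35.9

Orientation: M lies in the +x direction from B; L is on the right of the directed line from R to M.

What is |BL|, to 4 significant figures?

29.78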